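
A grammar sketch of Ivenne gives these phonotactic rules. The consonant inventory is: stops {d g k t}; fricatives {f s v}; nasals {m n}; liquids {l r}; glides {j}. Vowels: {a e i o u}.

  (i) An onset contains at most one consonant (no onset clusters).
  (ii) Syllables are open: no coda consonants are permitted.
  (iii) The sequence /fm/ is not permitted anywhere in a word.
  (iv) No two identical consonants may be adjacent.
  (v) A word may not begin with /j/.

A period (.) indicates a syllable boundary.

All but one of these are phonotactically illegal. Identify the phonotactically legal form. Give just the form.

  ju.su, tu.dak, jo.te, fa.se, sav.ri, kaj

fa.se

ju.su — violates constraint (v): word begins with /j/ → phonotactically illegal
tu.dak — violates constraint (ii): syllable 2 coda /k/ has 1 consonant (> 0) → phonotactically illegal
jo.te — violates constraint (v): word begins with /j/ → phonotactically illegal
fa.se — σ1 onset /f/, coda /∅/ ok; σ2 onset /s/, coda /∅/ ok → phonotactically legal
sav.ri — violates constraint (ii): syllable 1 coda /v/ has 1 consonant (> 0) → phonotactically illegal
kaj — violates constraint (ii): syllable 1 coda /j/ has 1 consonant (> 0) → phonotactically illegal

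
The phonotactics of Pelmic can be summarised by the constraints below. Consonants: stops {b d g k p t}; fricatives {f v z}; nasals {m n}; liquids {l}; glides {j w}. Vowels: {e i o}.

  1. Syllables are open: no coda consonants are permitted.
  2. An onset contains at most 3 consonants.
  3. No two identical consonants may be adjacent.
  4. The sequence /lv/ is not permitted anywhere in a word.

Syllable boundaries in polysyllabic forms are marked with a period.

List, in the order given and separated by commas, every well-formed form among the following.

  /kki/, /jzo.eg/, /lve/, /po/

/po/

/kki/ — violates constraint 3: adjacent identical consonants /kk/ → ill-formed
/jzo.eg/ — violates constraint 1: syllable 2 coda /g/ has 1 consonant (> 0) → ill-formed
/lve/ — violates constraint 4: contains banned sequence /lv/ → ill-formed
/po/ — σ1 onset /p/, coda /∅/ ok → well-formed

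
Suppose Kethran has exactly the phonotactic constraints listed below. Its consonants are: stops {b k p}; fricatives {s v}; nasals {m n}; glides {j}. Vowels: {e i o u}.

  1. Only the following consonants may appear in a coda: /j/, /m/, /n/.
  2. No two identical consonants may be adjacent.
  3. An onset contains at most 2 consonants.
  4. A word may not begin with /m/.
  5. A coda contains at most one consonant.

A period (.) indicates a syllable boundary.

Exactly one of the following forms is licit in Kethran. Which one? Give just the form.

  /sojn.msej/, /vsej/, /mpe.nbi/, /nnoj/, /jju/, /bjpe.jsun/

/sojn.msej/ — violates constraint 5: syllable 1 coda /jn/ has 2 consonants (> 1) → illicit
/vsej/ — σ1 onset /vs/ (2C), coda /j/ ok → licit
/mpe.nbi/ — violates constraint 4: word begins with /m/ → illicit
/nnoj/ — violates constraint 2: adjacent identical consonants /nn/ → illicit
/jju/ — violates constraint 2: adjacent identical consonants /jj/ → illicit
/bjpe.jsun/ — violates constraint 3: syllable 1 onset /bjp/ has 3 consonants (> 2) → illicit

/vsej/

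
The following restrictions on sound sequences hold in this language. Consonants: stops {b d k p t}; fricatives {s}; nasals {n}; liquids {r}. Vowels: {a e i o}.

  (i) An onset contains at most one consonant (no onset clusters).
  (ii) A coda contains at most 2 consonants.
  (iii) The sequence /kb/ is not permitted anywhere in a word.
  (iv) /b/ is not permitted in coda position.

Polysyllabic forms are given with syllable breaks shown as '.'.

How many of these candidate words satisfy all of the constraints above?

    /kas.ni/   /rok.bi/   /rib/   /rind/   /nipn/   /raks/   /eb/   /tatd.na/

/kas.ni/ — σ1 onset /k/, coda /s/ ok; σ2 onset /n/, coda /∅/ ok → licit
/rok.bi/ — violates constraint (iii): contains banned sequence /kb/ → illicit
/rib/ — violates constraint (iv): syllable 1 coda contains /b/ → illicit
/rind/ — σ1 onset /r/, coda /nd/ (2C) ok → licit
/nipn/ — σ1 onset /n/, coda /pn/ (2C) ok → licit
/raks/ — σ1 onset /r/, coda /ks/ (2C) ok → licit
/eb/ — violates constraint (iv): syllable 1 coda contains /b/ → illicit
/tatd.na/ — σ1 onset /t/, coda /td/ (2C) ok; σ2 onset /n/, coda /∅/ ok → licit
Licit: /kas.ni/, /rind/, /nipn/, /raks/, /tatd.na/ → 5.

5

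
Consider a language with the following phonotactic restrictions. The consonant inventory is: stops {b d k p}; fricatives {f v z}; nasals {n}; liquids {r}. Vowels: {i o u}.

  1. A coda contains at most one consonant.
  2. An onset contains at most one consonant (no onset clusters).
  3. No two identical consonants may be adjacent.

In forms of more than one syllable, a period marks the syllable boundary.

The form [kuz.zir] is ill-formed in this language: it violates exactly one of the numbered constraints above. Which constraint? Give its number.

[kuz.zir]: adjacent identical consonants /zz/.
This is a violation of constraint 3: "No two identical consonants may be adjacent."
The remaining constraints (1, 2) are satisfied.

3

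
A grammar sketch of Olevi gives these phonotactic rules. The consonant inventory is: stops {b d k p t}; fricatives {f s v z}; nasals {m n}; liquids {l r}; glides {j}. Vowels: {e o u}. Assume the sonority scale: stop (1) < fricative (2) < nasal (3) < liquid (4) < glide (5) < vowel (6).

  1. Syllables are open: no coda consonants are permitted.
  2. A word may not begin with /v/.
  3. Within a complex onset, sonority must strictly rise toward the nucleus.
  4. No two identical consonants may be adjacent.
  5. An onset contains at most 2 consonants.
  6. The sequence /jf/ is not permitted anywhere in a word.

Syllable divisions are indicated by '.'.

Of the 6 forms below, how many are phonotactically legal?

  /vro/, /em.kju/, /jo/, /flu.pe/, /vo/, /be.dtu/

2

/vro/ — violates constraint 2: word begins with /v/ → phonotactically illegal
/em.kju/ — violates constraint 1: syllable 1 coda /m/ has 1 consonant (> 0) → phonotactically illegal
/jo/ — σ1 onset /j/, coda /∅/ ok → phonotactically legal
/flu.pe/ — σ1 onset /fl/ (2→4 rises), coda /∅/ ok; σ2 onset /p/, coda /∅/ ok → phonotactically legal
/vo/ — violates constraint 2: word begins with /v/ → phonotactically illegal
/be.dtu/ — violates constraint 3: syllable 2 onset /dt/: /d/ (stop, 1) → /t/ (stop, 1) does not rise → phonotactically illegal
Phonotactically legal: /jo/, /flu.pe/ → 2.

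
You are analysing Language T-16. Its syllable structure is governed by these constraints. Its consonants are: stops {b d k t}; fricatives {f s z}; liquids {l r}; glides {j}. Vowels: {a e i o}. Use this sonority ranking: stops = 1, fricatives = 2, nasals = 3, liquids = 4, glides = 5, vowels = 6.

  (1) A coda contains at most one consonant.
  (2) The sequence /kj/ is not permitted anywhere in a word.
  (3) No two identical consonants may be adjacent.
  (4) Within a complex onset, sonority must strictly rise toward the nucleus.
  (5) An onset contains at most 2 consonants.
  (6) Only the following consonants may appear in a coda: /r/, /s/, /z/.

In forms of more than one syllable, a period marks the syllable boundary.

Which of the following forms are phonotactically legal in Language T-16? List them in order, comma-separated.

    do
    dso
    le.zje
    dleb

do — σ1 onset /d/, coda /∅/ ok → phonotactically legal
dso — σ1 onset /ds/ (1→2 rises), coda /∅/ ok → phonotactically legal
le.zje — σ1 onset /l/, coda /∅/ ok; σ2 onset /zj/ (2→5 rises), coda /∅/ ok → phonotactically legal
dleb — violates constraint 6: syllable 1 coda contains /b/, which is not a licensed coda consonant → phonotactically illegal

do, dso, le.zje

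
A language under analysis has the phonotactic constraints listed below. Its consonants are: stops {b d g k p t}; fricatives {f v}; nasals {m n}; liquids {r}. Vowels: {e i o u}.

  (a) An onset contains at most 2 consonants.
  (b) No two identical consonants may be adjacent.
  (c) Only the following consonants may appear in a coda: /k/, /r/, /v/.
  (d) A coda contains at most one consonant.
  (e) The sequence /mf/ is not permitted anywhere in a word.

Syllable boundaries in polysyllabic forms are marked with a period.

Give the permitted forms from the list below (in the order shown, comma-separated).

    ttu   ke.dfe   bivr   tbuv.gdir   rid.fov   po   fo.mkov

ttu — violates constraint (b): adjacent identical consonants /tt/ → not permitted
ke.dfe — σ1 onset /k/, coda /∅/ ok; σ2 onset /df/ (2C), coda /∅/ ok → permitted
bivr — violates constraint (d): syllable 1 coda /vr/ has 2 consonants (> 1) → not permitted
tbuv.gdir — σ1 onset /tb/ (2C), coda /v/ ok; σ2 onset /gd/ (2C), coda /r/ ok → permitted
rid.fov — violates constraint (c): syllable 1 coda contains /d/, which is not a licensed coda consonant → not permitted
po — σ1 onset /p/, coda /∅/ ok → permitted
fo.mkov — σ1 onset /f/, coda /∅/ ok; σ2 onset /mk/ (2C), coda /v/ ok → permitted

ke.dfe, tbuv.gdir, po, fo.mkov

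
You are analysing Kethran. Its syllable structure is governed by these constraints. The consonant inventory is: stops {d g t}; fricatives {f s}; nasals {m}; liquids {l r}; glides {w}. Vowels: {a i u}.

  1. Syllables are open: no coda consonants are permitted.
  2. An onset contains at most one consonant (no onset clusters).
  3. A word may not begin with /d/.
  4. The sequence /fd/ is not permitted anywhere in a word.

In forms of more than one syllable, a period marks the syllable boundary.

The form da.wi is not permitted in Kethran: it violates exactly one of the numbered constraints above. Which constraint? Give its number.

da.wi: word begins with /d/.
This is a violation of constraint 3: "A word may not begin with /d/."
The remaining constraints (1, 2, 4) are satisfied.

3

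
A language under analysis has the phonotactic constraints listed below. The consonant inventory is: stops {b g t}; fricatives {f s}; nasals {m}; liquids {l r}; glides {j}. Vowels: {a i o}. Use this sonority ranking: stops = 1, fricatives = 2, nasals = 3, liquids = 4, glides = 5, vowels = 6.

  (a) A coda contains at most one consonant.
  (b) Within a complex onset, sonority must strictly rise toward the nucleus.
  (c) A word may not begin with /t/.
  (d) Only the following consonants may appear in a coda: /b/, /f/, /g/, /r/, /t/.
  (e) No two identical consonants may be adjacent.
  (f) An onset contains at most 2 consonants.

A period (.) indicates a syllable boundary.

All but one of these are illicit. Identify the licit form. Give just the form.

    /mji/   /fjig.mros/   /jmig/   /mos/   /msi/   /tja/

/mji/ — σ1 onset /mj/ (3→5 rises), coda /∅/ ok → licit
/fjig.mros/ — violates constraint (d): syllable 2 coda contains /s/, which is not a licensed coda consonant → illicit
/jmig/ — violates constraint (b): syllable 1 onset /jm/: /j/ (glide, 5) → /m/ (nasal, 3) does not rise → illicit
/mos/ — violates constraint (d): syllable 1 coda contains /s/, which is not a licensed coda consonant → illicit
/msi/ — violates constraint (b): syllable 1 onset /ms/: /m/ (nasal, 3) → /s/ (fricative, 2) does not rise → illicit
/tja/ — violates constraint (c): word begins with /t/ → illicit

/mji/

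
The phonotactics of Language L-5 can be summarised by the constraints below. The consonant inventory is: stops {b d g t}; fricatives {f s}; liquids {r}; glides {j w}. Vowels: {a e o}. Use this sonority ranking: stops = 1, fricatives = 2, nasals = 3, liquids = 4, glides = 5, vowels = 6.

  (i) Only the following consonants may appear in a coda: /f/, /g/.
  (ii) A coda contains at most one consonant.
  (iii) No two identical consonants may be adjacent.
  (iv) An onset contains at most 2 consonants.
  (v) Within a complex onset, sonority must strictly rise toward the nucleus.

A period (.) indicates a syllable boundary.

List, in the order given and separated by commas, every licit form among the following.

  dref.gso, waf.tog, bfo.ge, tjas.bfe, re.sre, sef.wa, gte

dref.gso, waf.tog, bfo.ge, re.sre, sef.wa

dref.gso — σ1 onset /dr/ (1→4 rises), coda /f/ ok; σ2 onset /gs/ (1→2 rises), coda /∅/ ok → licit
waf.tog — σ1 onset /w/, coda /f/ ok; σ2 onset /t/, coda /g/ ok → licit
bfo.ge — σ1 onset /bf/ (1→2 rises), coda /∅/ ok; σ2 onset /g/, coda /∅/ ok → licit
tjas.bfe — violates constraint (i): syllable 1 coda contains /s/, which is not a licensed coda consonant → illicit
re.sre — σ1 onset /r/, coda /∅/ ok; σ2 onset /sr/ (2→4 rises), coda /∅/ ok → licit
sef.wa — σ1 onset /s/, coda /f/ ok; σ2 onset /w/, coda /∅/ ok → licit
gte — violates constraint (v): syllable 1 onset /gt/: /g/ (stop, 1) → /t/ (stop, 1) does not rise → illicit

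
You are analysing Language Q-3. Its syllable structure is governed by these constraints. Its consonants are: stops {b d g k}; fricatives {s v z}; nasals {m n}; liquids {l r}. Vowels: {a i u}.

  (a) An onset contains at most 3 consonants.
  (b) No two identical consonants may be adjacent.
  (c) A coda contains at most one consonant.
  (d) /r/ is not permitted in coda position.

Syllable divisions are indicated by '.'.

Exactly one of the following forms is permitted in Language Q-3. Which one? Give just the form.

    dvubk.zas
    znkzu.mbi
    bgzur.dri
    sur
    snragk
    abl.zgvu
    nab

dvubk.zas — violates constraint (c): syllable 1 coda /bk/ has 2 consonants (> 1) → not permitted
znkzu.mbi — violates constraint (a): syllable 1 onset /znkz/ has 4 consonants (> 3) → not permitted
bgzur.dri — violates constraint (d): syllable 1 coda contains /r/ → not permitted
sur — violates constraint (d): syllable 1 coda contains /r/ → not permitted
snragk — violates constraint (c): syllable 1 coda /gk/ has 2 consonants (> 1) → not permitted
abl.zgvu — violates constraint (c): syllable 1 coda /bl/ has 2 consonants (> 1) → not permitted
nab — σ1 onset /n/, coda /b/ ok → permitted

nab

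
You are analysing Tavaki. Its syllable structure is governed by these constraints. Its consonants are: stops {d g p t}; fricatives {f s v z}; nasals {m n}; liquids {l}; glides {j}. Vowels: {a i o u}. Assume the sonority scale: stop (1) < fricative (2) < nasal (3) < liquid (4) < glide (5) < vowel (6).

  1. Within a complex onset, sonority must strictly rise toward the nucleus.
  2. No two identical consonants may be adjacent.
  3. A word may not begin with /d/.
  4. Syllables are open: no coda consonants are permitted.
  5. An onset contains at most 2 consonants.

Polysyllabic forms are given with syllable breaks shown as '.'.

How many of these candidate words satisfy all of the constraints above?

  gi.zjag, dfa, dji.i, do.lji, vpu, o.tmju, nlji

0

gi.zjag — violates constraint 4: syllable 2 coda /g/ has 1 consonant (> 0) → illicit
dfa — violates constraint 3: word begins with /d/ → illicit
dji.i — violates constraint 3: word begins with /d/ → illicit
do.lji — violates constraint 3: word begins with /d/ → illicit
vpu — violates constraint 1: syllable 1 onset /vp/: /v/ (fricative, 2) → /p/ (stop, 1) does not rise → illicit
o.tmju — violates constraint 5: syllable 2 onset /tmj/ has 3 consonants (> 2) → illicit
nlji — violates constraint 5: syllable 1 onset /nlj/ has 3 consonants (> 2) → illicit
No form is licit → 0.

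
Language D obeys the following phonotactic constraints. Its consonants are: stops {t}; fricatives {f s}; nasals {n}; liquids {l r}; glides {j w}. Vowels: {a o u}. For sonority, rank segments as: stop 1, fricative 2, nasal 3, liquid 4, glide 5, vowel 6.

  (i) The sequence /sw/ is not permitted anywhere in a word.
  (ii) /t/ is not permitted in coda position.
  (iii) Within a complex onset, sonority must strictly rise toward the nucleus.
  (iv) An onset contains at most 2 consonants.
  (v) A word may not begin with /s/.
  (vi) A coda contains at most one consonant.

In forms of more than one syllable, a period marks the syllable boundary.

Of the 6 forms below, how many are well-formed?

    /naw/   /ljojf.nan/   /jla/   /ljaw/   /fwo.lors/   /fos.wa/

2

/naw/ — σ1 onset /n/, coda /w/ ok → well-formed
/ljojf.nan/ — violates constraint (vi): syllable 1 coda /jf/ has 2 consonants (> 1) → ill-formed
/jla/ — violates constraint (iii): syllable 1 onset /jl/: /j/ (glide, 5) → /l/ (liquid, 4) does not rise → ill-formed
/ljaw/ — σ1 onset /lj/ (4→5 rises), coda /w/ ok → well-formed
/fwo.lors/ — violates constraint (vi): syllable 2 coda /rs/ has 2 consonants (> 1) → ill-formed
/fos.wa/ — violates constraint (i): contains banned sequence /sw/ → ill-formed
Well-formed: /naw/, /ljaw/ → 2.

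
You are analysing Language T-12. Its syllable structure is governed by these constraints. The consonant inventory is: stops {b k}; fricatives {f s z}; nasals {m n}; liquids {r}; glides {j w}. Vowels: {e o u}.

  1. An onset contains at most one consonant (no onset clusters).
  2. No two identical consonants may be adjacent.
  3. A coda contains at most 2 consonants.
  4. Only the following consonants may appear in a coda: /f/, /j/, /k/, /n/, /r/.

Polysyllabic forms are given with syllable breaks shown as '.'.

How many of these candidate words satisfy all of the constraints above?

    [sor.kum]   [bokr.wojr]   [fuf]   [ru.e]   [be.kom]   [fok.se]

[sor.kum] — violates constraint 4: syllable 2 coda contains /m/, which is not a licensed coda consonant → not permitted
[bokr.wojr] — σ1 onset /b/, coda /kr/ (2C) ok; σ2 onset /w/, coda /jr/ (2C) ok → permitted
[fuf] — σ1 onset /f/, coda /f/ ok → permitted
[ru.e] — σ1 onset /r/, coda /∅/ ok; σ2 onset /∅/, coda /∅/ ok → permitted
[be.kom] — violates constraint 4: syllable 2 coda contains /m/, which is not a licensed coda consonant → not permitted
[fok.se] — σ1 onset /f/, coda /k/ ok; σ2 onset /s/, coda /∅/ ok → permitted
Permitted: [bokr.wojr], [fuf], [ru.e], [fok.se] → 4.

4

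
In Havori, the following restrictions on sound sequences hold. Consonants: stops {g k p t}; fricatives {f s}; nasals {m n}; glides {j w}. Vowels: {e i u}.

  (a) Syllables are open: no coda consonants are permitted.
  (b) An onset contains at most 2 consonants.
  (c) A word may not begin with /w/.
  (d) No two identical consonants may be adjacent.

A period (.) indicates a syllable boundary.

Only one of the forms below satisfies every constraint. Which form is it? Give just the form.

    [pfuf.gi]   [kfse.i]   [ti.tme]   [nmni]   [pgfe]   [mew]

[pfuf.gi] — violates constraint (a): syllable 1 coda /f/ has 1 consonant (> 0) → ill-formed
[kfse.i] — violates constraint (b): syllable 1 onset /kfs/ has 3 consonants (> 2) → ill-formed
[ti.tme] — σ1 onset /t/, coda /∅/ ok; σ2 onset /tm/ (2C), coda /∅/ ok → well-formed
[nmni] — violates constraint (b): syllable 1 onset /nmn/ has 3 consonants (> 2) → ill-formed
[pgfe] — violates constraint (b): syllable 1 onset /pgf/ has 3 consonants (> 2) → ill-formed
[mew] — violates constraint (a): syllable 1 coda /w/ has 1 consonant (> 0) → ill-formed

[ti.tme]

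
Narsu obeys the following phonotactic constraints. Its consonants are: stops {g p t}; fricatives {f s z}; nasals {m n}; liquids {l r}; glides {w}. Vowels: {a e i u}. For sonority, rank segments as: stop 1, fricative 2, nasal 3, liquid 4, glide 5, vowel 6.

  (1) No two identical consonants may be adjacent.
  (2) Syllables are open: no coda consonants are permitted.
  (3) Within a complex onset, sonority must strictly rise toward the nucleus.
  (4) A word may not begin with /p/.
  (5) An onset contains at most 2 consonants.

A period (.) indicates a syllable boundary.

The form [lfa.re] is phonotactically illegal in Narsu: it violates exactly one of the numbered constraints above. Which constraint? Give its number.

[lfa.re]: syllable 1 onset /lf/: /l/ (liquid, 4) → /f/ (fricative, 2) does not rise.
This is a violation of constraint 3: "Within a complex onset, sonority must strictly rise toward the nucleus."
The remaining constraints (1, 2, 4, 5) are satisfied.

3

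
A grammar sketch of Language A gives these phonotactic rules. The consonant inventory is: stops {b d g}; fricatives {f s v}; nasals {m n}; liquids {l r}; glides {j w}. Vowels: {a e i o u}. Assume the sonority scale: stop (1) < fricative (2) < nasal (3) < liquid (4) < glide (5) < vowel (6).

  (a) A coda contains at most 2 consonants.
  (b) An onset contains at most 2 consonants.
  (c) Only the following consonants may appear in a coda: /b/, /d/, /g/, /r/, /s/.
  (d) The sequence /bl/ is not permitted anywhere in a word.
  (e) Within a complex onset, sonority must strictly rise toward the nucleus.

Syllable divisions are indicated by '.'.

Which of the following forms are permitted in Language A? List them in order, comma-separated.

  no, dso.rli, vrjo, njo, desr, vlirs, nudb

no — σ1 onset /n/, coda /∅/ ok → permitted
dso.rli — violates constraint (e): syllable 2 onset /rl/: /r/ (liquid, 4) → /l/ (liquid, 4) does not rise → not permitted
vrjo — violates constraint (b): syllable 1 onset /vrj/ has 3 consonants (> 2) → not permitted
njo — σ1 onset /nj/ (3→5 rises), coda /∅/ ok → permitted
desr — σ1 onset /d/, coda /sr/ (2C) ok → permitted
vlirs — σ1 onset /vl/ (2→4 rises), coda /rs/ (2C) ok → permitted
nudb — σ1 onset /n/, coda /db/ (2C) ok → permitted

no, njo, desr, vlirs, nudb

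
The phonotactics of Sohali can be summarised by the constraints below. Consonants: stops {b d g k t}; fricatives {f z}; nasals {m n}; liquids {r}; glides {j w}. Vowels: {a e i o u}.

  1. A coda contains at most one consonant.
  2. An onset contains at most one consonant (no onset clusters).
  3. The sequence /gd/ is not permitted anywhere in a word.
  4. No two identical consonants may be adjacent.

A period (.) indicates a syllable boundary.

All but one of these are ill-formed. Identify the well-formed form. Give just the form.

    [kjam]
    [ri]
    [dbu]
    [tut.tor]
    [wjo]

[kjam] — violates constraint 2: syllable 1 onset /kj/ has 2 consonants (> 1) → ill-formed
[ri] — σ1 onset /r/, coda /∅/ ok → well-formed
[dbu] — violates constraint 2: syllable 1 onset /db/ has 2 consonants (> 1) → ill-formed
[tut.tor] — violates constraint 4: adjacent identical consonants /tt/ → ill-formed
[wjo] — violates constraint 2: syllable 1 onset /wj/ has 2 consonants (> 1) → ill-formed

[ri]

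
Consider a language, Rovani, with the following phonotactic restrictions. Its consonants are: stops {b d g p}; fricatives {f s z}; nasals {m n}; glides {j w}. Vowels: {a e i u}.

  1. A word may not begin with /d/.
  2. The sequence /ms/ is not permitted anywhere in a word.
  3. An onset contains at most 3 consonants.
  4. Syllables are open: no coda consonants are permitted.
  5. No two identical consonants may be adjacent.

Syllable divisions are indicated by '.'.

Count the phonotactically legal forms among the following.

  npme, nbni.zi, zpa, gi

4

npme — σ1 onset /npm/ (3C), coda /∅/ ok → phonotactically legal
nbni.zi — σ1 onset /nbn/ (3C), coda /∅/ ok; σ2 onset /z/, coda /∅/ ok → phonotactically legal
zpa — σ1 onset /zp/ (2C), coda /∅/ ok → phonotactically legal
gi — σ1 onset /g/, coda /∅/ ok → phonotactically legal
Phonotactically legal: npme, nbni.zi, zpa, gi → 4.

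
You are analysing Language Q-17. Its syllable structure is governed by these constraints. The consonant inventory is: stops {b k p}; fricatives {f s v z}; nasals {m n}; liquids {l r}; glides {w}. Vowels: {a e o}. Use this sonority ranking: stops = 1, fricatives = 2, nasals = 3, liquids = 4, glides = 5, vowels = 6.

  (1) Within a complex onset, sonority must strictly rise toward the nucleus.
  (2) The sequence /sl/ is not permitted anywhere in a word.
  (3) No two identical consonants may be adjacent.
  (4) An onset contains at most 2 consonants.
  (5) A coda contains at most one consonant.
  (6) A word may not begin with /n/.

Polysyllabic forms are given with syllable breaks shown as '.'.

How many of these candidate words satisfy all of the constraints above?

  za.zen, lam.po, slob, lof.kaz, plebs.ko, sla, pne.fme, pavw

za.zen — σ1 onset /z/, coda /∅/ ok; σ2 onset /z/, coda /n/ ok → permitted
lam.po — σ1 onset /l/, coda /m/ ok; σ2 onset /p/, coda /∅/ ok → permitted
slob — violates constraint 2: contains banned sequence /sl/ → not permitted
lof.kaz — σ1 onset /l/, coda /f/ ok; σ2 onset /k/, coda /z/ ok → permitted
plebs.ko — violates constraint 5: syllable 1 coda /bs/ has 2 consonants (> 1) → not permitted
sla — violates constraint 2: contains banned sequence /sl/ → not permitted
pne.fme — σ1 onset /pn/ (1→3 rises), coda /∅/ ok; σ2 onset /fm/ (2→3 rises), coda /∅/ ok → permitted
pavw — violates constraint 5: syllable 1 coda /vw/ has 2 consonants (> 1) → not permitted
Permitted: za.zen, lam.po, lof.kaz, pne.fme → 4.

4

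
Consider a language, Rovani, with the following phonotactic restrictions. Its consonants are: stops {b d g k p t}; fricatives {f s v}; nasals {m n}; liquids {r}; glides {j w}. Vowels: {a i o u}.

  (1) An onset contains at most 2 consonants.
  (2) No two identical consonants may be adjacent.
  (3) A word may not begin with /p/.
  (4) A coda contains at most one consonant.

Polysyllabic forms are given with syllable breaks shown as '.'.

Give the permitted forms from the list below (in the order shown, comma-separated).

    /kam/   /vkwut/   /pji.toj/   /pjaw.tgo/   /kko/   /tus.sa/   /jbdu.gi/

/kam/

/kam/ — σ1 onset /k/, coda /m/ ok → permitted
/vkwut/ — violates constraint 1: syllable 1 onset /vkw/ has 3 consonants (> 2) → not permitted
/pji.toj/ — violates constraint 3: word begins with /p/ → not permitted
/pjaw.tgo/ — violates constraint 3: word begins with /p/ → not permitted
/kko/ — violates constraint 2: adjacent identical consonants /kk/ → not permitted
/tus.sa/ — violates constraint 2: adjacent identical consonants /ss/ → not permitted
/jbdu.gi/ — violates constraint 1: syllable 1 onset /jbd/ has 3 consonants (> 2) → not permitted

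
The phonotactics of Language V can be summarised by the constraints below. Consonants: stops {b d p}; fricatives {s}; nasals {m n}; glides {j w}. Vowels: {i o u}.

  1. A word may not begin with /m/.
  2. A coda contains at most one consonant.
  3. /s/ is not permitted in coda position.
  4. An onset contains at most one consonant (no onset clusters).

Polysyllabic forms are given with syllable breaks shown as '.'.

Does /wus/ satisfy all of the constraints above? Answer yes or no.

/wus/ — violates constraint 3: syllable 1 coda contains /s/ → phonotactically illegal

no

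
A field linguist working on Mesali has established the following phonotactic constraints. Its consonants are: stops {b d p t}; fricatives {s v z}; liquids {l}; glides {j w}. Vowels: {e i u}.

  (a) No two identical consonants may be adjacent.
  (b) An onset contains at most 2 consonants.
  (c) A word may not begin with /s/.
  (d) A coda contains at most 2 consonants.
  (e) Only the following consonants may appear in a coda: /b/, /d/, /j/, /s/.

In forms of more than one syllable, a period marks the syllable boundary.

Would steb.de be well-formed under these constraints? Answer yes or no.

steb.de — violates constraint (c): word begins with /s/ → ill-formed

no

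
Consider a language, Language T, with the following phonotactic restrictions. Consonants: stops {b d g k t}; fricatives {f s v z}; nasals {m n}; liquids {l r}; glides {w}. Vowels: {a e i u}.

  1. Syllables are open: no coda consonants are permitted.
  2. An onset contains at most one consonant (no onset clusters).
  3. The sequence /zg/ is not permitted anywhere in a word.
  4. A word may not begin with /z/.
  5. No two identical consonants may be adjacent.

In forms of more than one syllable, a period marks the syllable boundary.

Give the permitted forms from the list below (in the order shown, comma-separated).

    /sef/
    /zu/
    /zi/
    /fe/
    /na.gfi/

/fe/

/sef/ — violates constraint 1: syllable 1 coda /f/ has 1 consonant (> 0) → not permitted
/zu/ — violates constraint 4: word begins with /z/ → not permitted
/zi/ — violates constraint 4: word begins with /z/ → not permitted
/fe/ — σ1 onset /f/, coda /∅/ ok → permitted
/na.gfi/ — violates constraint 2: syllable 2 onset /gf/ has 2 consonants (> 1) → not permitted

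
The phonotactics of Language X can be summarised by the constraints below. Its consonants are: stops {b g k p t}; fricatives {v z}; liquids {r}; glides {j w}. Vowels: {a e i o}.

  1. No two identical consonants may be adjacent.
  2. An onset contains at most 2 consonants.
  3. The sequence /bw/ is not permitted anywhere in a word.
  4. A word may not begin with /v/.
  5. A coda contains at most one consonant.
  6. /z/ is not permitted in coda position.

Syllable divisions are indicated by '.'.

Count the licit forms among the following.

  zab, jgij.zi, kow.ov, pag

4

zab — σ1 onset /z/, coda /b/ ok → licit
jgij.zi — σ1 onset /jg/ (2C), coda /j/ ok; σ2 onset /z/, coda /∅/ ok → licit
kow.ov — σ1 onset /k/, coda /w/ ok; σ2 onset /∅/, coda /v/ ok → licit
pag — σ1 onset /p/, coda /g/ ok → licit
Licit: zab, jgij.zi, kow.ov, pag → 4.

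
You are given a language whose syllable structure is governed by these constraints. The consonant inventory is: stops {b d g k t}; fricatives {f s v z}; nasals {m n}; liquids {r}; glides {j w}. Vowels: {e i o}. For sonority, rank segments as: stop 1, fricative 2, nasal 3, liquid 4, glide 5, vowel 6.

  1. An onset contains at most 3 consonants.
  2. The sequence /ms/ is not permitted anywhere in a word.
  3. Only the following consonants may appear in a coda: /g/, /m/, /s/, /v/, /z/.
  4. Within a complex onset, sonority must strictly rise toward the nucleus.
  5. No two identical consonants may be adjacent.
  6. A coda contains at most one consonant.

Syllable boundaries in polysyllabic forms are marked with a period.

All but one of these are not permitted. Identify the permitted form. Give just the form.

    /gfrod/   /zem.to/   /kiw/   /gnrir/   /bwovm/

/zem.to/

/gfrod/ — violates constraint 3: syllable 1 coda contains /d/, which is not a licensed coda consonant → not permitted
/zem.to/ — σ1 onset /z/, coda /m/ ok; σ2 onset /t/, coda /∅/ ok → permitted
/kiw/ — violates constraint 3: syllable 1 coda contains /w/, which is not a licensed coda consonant → not permitted
/gnrir/ — violates constraint 3: syllable 1 coda contains /r/, which is not a licensed coda consonant → not permitted
/bwovm/ — violates constraint 6: syllable 1 coda /vm/ has 2 consonants (> 1) → not permitted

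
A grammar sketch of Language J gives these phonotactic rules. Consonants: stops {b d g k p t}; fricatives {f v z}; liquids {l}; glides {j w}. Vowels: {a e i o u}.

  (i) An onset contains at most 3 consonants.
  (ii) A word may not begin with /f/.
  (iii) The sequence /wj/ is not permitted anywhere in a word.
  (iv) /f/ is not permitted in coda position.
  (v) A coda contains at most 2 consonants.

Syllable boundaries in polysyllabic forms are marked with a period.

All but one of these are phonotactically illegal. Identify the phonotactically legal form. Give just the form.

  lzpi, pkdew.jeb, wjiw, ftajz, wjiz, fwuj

lzpi

lzpi — σ1 onset /lzp/ (3C), coda /∅/ ok → phonotactically legal
pkdew.jeb — violates constraint (iii): contains banned sequence /wj/ → phonotactically illegal
wjiw — violates constraint (iii): contains banned sequence /wj/ → phonotactically illegal
ftajz — violates constraint (ii): word begins with /f/ → phonotactically illegal
wjiz — violates constraint (iii): contains banned sequence /wj/ → phonotactically illegal
fwuj — violates constraint (ii): word begins with /f/ → phonotactically illegal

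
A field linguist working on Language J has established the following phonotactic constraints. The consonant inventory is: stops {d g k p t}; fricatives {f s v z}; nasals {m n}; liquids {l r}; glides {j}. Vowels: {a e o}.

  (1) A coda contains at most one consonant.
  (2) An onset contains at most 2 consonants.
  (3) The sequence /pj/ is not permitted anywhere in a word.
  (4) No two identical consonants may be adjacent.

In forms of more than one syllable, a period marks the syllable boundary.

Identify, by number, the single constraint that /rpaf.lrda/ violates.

/rpaf.lrda/: syllable 2 onset /lrd/ has 3 consonants (> 2).
This is a violation of constraint 2: "An onset contains at most 2 consonants."
The remaining constraints (1, 3, 4) are satisfied.

2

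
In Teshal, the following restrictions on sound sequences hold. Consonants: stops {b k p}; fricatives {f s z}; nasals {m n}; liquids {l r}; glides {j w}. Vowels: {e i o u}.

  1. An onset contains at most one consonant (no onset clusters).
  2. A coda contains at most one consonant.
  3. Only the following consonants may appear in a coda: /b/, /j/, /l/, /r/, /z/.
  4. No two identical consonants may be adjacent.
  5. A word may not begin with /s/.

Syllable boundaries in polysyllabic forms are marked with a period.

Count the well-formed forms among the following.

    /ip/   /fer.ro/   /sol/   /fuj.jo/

0

/ip/ — violates constraint 3: syllable 1 coda contains /p/, which is not a licensed coda consonant → ill-formed
/fer.ro/ — violates constraint 4: adjacent identical consonants /rr/ → ill-formed
/sol/ — violates constraint 5: word begins with /s/ → ill-formed
/fuj.jo/ — violates constraint 4: adjacent identical consonants /jj/ → ill-formed
No form is well-formed → 0.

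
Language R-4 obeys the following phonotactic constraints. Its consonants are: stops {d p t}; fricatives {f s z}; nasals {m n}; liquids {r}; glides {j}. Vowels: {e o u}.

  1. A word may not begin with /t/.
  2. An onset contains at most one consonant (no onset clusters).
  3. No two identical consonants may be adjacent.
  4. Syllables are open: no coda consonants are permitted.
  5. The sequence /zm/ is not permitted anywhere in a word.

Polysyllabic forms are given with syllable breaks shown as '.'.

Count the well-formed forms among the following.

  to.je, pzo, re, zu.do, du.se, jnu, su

to.je — violates constraint 1: word begins with /t/ → ill-formed
pzo — violates constraint 2: syllable 1 onset /pz/ has 2 consonants (> 1) → ill-formed
re — σ1 onset /r/, coda /∅/ ok → well-formed
zu.do — σ1 onset /z/, coda /∅/ ok; σ2 onset /d/, coda /∅/ ok → well-formed
du.se — σ1 onset /d/, coda /∅/ ok; σ2 onset /s/, coda /∅/ ok → well-formed
jnu — violates constraint 2: syllable 1 onset /jn/ has 2 consonants (> 1) → ill-formed
su — σ1 onset /s/, coda /∅/ ok → well-formed
Well-formed: re, zu.do, du.se, su → 4.

4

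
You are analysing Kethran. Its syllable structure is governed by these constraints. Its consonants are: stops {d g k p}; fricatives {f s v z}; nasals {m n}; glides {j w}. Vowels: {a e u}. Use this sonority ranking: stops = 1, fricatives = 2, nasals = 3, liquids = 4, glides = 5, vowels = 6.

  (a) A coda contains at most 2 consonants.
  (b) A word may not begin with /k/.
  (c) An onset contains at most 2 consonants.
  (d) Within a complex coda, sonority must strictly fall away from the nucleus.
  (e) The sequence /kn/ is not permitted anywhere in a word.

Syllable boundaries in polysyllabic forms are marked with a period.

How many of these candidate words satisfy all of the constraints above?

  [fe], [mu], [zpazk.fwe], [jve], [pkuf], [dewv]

[fe] — σ1 onset /f/, coda /∅/ ok → phonotactically legal
[mu] — σ1 onset /m/, coda /∅/ ok → phonotactically legal
[zpazk.fwe] — σ1 onset /zp/ (2C), coda /zk/ (2→1 falls) ok; σ2 onset /fw/ (2C), coda /∅/ ok → phonotactically legal
[jve] — σ1 onset /jv/ (2C), coda /∅/ ok → phonotactically legal
[pkuf] — σ1 onset /pk/ (2C), coda /f/ ok → phonotactically legal
[dewv] — σ1 onset /d/, coda /wv/ (5→2 falls) ok → phonotactically legal
Phonotactically legal: [fe], [mu], [zpazk.fwe], [jve], [pkuf], [dewv] → 6.

6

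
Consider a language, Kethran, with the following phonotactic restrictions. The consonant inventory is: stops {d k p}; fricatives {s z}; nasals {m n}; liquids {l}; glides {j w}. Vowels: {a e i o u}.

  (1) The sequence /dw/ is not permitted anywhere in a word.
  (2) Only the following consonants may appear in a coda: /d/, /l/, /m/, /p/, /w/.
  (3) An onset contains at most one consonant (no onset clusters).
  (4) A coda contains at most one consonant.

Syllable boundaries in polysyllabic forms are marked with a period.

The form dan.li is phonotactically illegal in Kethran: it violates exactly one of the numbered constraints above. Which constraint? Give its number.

dan.li: syllable 1 coda contains /n/, which is not a licensed coda consonant.
This is a violation of constraint 2: "Only the following consonants may appear in a coda: /d/, /l/, /m/, /p/, /w/."
The remaining constraints (1, 3, 4) are satisfied.

2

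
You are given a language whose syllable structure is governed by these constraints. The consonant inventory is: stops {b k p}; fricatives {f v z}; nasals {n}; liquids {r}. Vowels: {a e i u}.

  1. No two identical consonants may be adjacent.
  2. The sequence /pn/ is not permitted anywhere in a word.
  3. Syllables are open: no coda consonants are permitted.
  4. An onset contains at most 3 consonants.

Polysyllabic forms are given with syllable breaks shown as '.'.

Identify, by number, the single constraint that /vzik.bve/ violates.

3

/vzik.bve/: syllable 1 coda /k/ has 1 consonant (> 0).
This is a violation of constraint 3: "Syllables are open: no coda consonants are permitted."
The remaining constraints (1, 2, 4) are satisfied.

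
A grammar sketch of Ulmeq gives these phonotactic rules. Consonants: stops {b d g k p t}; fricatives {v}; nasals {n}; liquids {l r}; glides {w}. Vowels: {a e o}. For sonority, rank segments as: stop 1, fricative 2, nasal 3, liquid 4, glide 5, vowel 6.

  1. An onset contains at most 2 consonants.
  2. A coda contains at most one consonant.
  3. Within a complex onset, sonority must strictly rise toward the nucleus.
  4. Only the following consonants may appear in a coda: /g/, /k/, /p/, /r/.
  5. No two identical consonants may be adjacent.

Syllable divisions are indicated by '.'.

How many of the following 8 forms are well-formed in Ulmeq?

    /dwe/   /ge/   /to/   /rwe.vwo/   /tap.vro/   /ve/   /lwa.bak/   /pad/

/dwe/ — σ1 onset /dw/ (1→5 rises), coda /∅/ ok → well-formed
/ge/ — σ1 onset /g/, coda /∅/ ok → well-formed
/to/ — σ1 onset /t/, coda /∅/ ok → well-formed
/rwe.vwo/ — σ1 onset /rw/ (4→5 rises), coda /∅/ ok; σ2 onset /vw/ (2→5 rises), coda /∅/ ok → well-formed
/tap.vro/ — σ1 onset /t/, coda /p/ ok; σ2 onset /vr/ (2→4 rises), coda /∅/ ok → well-formed
/ve/ — σ1 onset /v/, coda /∅/ ok → well-formed
/lwa.bak/ — σ1 onset /lw/ (4→5 rises), coda /∅/ ok; σ2 onset /b/, coda /k/ ok → well-formed
/pad/ — violates constraint 4: syllable 1 coda contains /d/, which is not a licensed coda consonant → ill-formed
Well-formed: /dwe/, /ge/, /to/, /rwe.vwo/, /tap.vro/, /ve/, /lwa.bak/ → 7.

7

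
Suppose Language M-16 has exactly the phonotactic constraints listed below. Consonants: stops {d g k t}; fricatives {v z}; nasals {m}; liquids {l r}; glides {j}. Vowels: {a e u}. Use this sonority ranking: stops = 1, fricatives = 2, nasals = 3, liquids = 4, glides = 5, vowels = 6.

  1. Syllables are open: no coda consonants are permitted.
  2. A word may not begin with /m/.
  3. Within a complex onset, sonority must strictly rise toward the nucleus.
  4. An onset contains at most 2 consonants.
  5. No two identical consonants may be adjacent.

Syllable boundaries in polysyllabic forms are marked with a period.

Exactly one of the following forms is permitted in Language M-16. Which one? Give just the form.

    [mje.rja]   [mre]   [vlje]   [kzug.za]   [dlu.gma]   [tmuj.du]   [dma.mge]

[dlu.gma]

[mje.rja] — violates constraint 2: word begins with /m/ → not permitted
[mre] — violates constraint 2: word begins with /m/ → not permitted
[vlje] — violates constraint 4: syllable 1 onset /vlj/ has 3 consonants (> 2) → not permitted
[kzug.za] — violates constraint 1: syllable 1 coda /g/ has 1 consonant (> 0) → not permitted
[dlu.gma] — σ1 onset /dl/ (1→4 rises), coda /∅/ ok; σ2 onset /gm/ (1→3 rises), coda /∅/ ok → permitted
[tmuj.du] — violates constraint 1: syllable 1 coda /j/ has 1 consonant (> 0) → not permitted
[dma.mge] — violates constraint 3: syllable 2 onset /mg/: /m/ (nasal, 3) → /g/ (stop, 1) does not rise → not permitted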